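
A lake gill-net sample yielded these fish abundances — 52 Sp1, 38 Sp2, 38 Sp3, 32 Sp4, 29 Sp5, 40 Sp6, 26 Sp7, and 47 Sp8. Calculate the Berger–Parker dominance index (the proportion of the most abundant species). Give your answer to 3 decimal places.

0.172

Total N = 52+38+38+32+29+40+26+47 = 302, so the proportions are 0.17219, 0.12583, 0.12583, 0.10596, 0.09603, 0.13245, 0.08609, 0.15563 (working shown to 5 dp, full precision carried).
The largest proportion is 0.17219, i.e. d = 0.172 to 3 decimal places.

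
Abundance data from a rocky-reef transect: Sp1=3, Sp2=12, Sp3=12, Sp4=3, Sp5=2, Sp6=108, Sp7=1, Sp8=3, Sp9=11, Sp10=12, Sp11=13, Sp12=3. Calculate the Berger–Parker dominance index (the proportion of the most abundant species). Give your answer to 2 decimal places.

Total N = 3+12+12+3+2+108+1+3+11+12+13+3 = 183, so the proportions are 0.0164, 0.0656, 0.0656, 0.0164, 0.0109, 0.5902, 0.0055, 0.0164, 0.0601, 0.0656, 0.071, 0.0164 (working shown to 4 dp, full precision carried).
The largest proportion is 0.5902, i.e. d = 0.59 to 2 decimal places.

0.59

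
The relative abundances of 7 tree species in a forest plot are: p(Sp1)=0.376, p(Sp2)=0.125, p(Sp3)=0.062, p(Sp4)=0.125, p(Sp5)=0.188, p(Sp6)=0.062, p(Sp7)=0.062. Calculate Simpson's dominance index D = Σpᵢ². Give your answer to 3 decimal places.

0.220

D = 0.376² + 0.125² + 0.062² + 0.125² + 0.188² + 0.062² + 0.062² = 0.141376 + 0.015625 + 0.003844 + 0.015625 + 0.035344 + 0.003844 + 0.003844 = 0.219502 (working shown to 6 dp, full precision carried).
To 3 decimal places, D = 0.220.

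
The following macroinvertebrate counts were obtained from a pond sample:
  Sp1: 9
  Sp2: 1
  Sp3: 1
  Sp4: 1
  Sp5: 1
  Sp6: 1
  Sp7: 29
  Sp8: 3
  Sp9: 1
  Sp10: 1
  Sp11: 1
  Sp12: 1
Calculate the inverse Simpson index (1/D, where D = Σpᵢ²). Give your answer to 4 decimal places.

2.6596

Total N = 9+1+1+1+1+1+29+3+1+1+1+1 = 50, so the proportions are 0.18, 0.02, 0.02, 0.02, 0.02, 0.02, 0.58, 0.06, 0.02, 0.02, 0.02, 0.02 (working shown to 7 dp, full precision carried).
D = 0.18² + 0.02² + 0.02² + 0.02² + 0.02² + 0.02² + 0.58² + 0.06² + 0.02² + 0.02² + 0.02² + 0.02² = 0.0324000 + 0.0004000 + 0.0004000 + 0.0004000 + 0.0004000 + 0.0004000 + 0.3364000 + 0.0036000 + 0.0004000 + 0.0004000 + 0.0004000 + 0.0004000 = 0.3760000.
So 1/D = 2.659574, i.e. 2.6596 to 4 decimal places.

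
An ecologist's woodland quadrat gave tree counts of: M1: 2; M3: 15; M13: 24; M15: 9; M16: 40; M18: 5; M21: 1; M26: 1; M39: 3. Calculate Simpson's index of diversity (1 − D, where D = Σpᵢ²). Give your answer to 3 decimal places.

Total N = 2+15+24+9+40+5+1+1+3 = 100, so the proportions are 0.02, 0.15, 0.24, 0.09, 0.4, 0.05, 0.01, 0.01, 0.03 (working shown to 5 dp, full precision carried).
D = 0.02² + 0.15² + 0.24² + 0.09² + 0.4² + 0.05² + 0.01² + 0.01² + 0.03² = 0.00040 + 0.02250 + 0.05760 + 0.00810 + 0.16000 + 0.00250 + 0.00010 + 0.00010 + 0.00090 = 0.25220.
So 1 − D = 0.74780, i.e. 0.748 to 3 decimal places.

0.748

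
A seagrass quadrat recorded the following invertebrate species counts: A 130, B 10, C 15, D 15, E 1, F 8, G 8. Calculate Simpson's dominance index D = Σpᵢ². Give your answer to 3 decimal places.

0.503

Total N = 130+10+15+15+1+8+8 = 187, so the proportions are 0.69519, 0.05348, 0.08021, 0.08021, 0.00535, 0.04278, 0.04278 (working shown to 5 dp, full precision carried).
D = 0.69519² + 0.05348² + 0.08021² + 0.08021² + 0.00535² + 0.04278² + 0.04278² = 0.48329 + 0.00286 + 0.00643 + 0.00643 + 0.00003 + 0.00183 + 0.00183 = 0.50270.
To 3 decimal places, D = 0.503.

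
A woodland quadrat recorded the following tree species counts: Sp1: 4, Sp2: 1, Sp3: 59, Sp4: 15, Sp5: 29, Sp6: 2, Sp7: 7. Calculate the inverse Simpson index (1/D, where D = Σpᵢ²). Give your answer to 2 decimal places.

2.96

Total N = 4+1+59+15+29+2+7 = 117, so the proportions are 0.03419, 0.00855, 0.50427, 0.12821, 0.24786, 0.01709, 0.05983 (working shown to 5 dp, full precision carried).
D = 0.03419² + 0.00855² + 0.50427² + 0.12821² + 0.24786² + 0.01709² + 0.05983² = 0.00117 + 0.00007 + 0.25429 + 0.01644 + 0.06144 + 0.00029 + 0.00358 = 0.33728.
So 1/D = 2.9649, i.e. 2.96 to 2 decimal places.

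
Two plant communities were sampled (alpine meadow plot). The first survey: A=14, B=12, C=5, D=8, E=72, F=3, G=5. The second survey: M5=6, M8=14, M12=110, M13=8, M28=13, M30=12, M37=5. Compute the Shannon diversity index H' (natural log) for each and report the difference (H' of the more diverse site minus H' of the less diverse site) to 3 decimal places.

0.088

The first survey: N=119, proportions 0.117647, 0.10084, 0.042017, 0.067227, 0.605042, 0.02521, 0.042017, giving H' = 1.327767 (working shown to 6 dp, full precision carried).
The second survey: N=168, proportions 0.035714, 0.083333, 0.654762, 0.047619, 0.077381, 0.071429, 0.029762, giving H' = 1.239463.
Difference = |1.327767 − 1.239463| = 0.088304, i.e. 0.088 to 3 decimal places.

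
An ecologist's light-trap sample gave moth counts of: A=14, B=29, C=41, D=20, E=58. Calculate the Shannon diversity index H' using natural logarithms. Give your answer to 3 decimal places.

Total N = 14+29+41+20+58 = 162, so the proportions are 0.08642, 0.17901, 0.25309, 0.12346, 0.35802 (working shown to 5 dp, full precision carried).
Each pᵢ ln pᵢ term: 0.08642×(-2.44854)=-0.21160, 0.17901×(-1.72030)=-0.30796, 0.25309×(-1.37402)=-0.34775, 0.12346×(-2.09186)=-0.25825, 0.35802×(-1.02715)=-0.36775.
Sum = -1.49331, so H' = 1.493.

1.493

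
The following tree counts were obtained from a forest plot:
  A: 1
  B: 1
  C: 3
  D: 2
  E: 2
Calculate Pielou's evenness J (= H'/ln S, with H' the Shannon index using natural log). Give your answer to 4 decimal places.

0.9463

Total N = 1+1+3+2+2 = 9, so the proportions are 0.111111, 0.111111, 0.333333, 0.222222, 0.222222 (working shown to 6 dp, full precision carried).
H' = −Σ pᵢ ln pᵢ = −((-0.244136) + (-0.244136) + (-0.366204) + (-0.334239) + (-0.334239)) = 1.522955.
With S = 5 species, ln S = 1.609438, so J = 1.522955/1.609438 = 0.946265, i.e. 0.9463 to 4 decimal places.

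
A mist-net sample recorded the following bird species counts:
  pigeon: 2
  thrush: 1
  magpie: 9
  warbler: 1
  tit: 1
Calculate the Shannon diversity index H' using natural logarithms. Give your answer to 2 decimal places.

1.13

Total N = 2+1+9+1+1 = 14, so the proportions are 0.1429, 0.0714, 0.6429, 0.0714, 0.0714 (working shown to 4 dp, full precision carried).
Each pᵢ ln pᵢ term: 0.1429×(-1.9459)=-0.2780, 0.0714×(-2.6391)=-0.1885, 0.6429×(-0.4418)=-0.2840, 0.0714×(-2.6391)=-0.1885, 0.0714×(-2.6391)=-0.1885.
Sum = -1.1275, so H' = 1.13.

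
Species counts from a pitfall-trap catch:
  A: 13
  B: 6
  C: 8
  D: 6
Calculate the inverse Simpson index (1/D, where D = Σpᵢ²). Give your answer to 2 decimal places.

Total N = 13+6+8+6 = 33, so the proportions are 0.393939, 0.181818, 0.242424, 0.181818 (working shown to 6 dp, full precision carried).
D = 0.393939² + 0.181818² + 0.242424² + 0.181818² = 0.155188 + 0.033058 + 0.058770 + 0.033058 = 0.280073.
So 1/D = 3.5705, i.e. 3.57 to 2 decimal places.

3.57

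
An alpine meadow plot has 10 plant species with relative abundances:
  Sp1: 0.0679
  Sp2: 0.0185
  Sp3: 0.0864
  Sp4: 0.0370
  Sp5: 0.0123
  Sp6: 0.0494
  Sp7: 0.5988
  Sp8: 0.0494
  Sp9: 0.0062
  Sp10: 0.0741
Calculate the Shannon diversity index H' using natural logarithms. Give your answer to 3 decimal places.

1.473

Each pᵢ ln pᵢ term (working shown to 5 dp, full precision carried): 0.0679×(-2.68972)=-0.18263, 0.0185×(-3.98998)=-0.07381, 0.0864×(-2.44877)=-0.21157, 0.037×(-3.29684)=-0.12198, 0.0123×(-4.39816)=-0.05410, 0.0494×(-3.00780)=-0.14859, 0.5988×(-0.51283)=-0.30708, 0.0494×(-3.00780)=-0.14859, 0.0062×(-5.08321)=-0.03152, 0.0741×(-2.60234)=-0.19283.
Sum = -1.47270, so H' = 1.473.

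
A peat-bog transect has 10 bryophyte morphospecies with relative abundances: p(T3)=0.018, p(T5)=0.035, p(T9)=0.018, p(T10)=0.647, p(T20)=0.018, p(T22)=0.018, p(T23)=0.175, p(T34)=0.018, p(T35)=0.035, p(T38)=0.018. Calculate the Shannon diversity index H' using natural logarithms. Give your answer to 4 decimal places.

Each pᵢ ln pᵢ term (working shown to 6 dp, full precision carried): 0.018×(-4.017384)=-0.072313, 0.035×(-3.352407)=-0.117334, 0.018×(-4.017384)=-0.072313, 0.647×(-0.435409)=-0.281710, 0.018×(-4.017384)=-0.072313, 0.018×(-4.017384)=-0.072313, 0.175×(-1.742969)=-0.305020, 0.018×(-4.017384)=-0.072313, 0.035×(-3.352407)=-0.117334, 0.018×(-4.017384)=-0.072313.
Sum = -1.255275, so H' = 1.2553.

1.2553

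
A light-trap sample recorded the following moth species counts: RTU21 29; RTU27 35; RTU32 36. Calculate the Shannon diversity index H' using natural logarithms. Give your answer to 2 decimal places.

1.09

Total N = 29+35+36 = 100, so the proportions are 0.29, 0.35, 0.36 (working shown to 4 dp, full precision carried).
Each pᵢ ln pᵢ term: 0.29×(-1.2379)=-0.3590, 0.35×(-1.0498)=-0.3674, 0.36×(-1.0217)=-0.3678.
Sum = -1.0942, so H' = 1.09.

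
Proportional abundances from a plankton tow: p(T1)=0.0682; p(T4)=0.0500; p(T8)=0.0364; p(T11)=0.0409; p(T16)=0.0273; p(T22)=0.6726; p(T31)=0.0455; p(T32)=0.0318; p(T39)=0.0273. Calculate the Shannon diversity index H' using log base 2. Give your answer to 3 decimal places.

Each pᵢ log₂ pᵢ term (working shown to 5 dp, full precision carried): 0.0682×(-3.87408)=-0.26421, 0.05×(-4.32193)=-0.21610, 0.0364×(-4.77992)=-0.17399, 0.0409×(-4.61176)=-0.18862, 0.0273×(-5.19496)=-0.14182, 0.6726×(-0.57218)=-0.38485, 0.0455×(-4.45799)=-0.20284, 0.0318×(-4.97483)=-0.15820, 0.0273×(-5.19496)=-0.14182.
Sum = -1.87245, so H' = 1.872.

1.872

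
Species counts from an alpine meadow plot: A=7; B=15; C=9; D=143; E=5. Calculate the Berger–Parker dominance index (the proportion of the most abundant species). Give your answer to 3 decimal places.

Total N = 7+15+9+143+5 = 179, so the proportions are 0.03911, 0.0838, 0.05028, 0.79888, 0.02793 (working shown to 5 dp, full precision carried).
The largest proportion is 0.79888, i.e. d = 0.799 to 3 decimal places.

0.799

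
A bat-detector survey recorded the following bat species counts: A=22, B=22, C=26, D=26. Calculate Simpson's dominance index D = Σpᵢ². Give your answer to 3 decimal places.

0.252

Total N = 22+22+26+26 = 96, so the proportions are 0.22917, 0.22917, 0.27083, 0.27083 (working shown to 5 dp, full precision carried).
D = 0.22917² + 0.22917² + 0.27083² + 0.27083² = 0.05252 + 0.05252 + 0.07335 + 0.07335 = 0.25174.
To 3 decimal places, D = 0.252.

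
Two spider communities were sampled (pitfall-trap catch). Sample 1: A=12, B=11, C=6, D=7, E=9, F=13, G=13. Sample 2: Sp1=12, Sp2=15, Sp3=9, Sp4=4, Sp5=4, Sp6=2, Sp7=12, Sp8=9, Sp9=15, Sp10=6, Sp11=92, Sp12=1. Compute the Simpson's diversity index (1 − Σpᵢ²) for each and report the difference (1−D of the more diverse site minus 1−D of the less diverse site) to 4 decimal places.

Sample 1: N=71, proportions 0.169014, 0.15493, 0.084507, 0.098592, 0.126761, 0.183099, 0.183099, giving 1−D = 0.847451 (working shown to 6 dp, full precision carried).
Sample 2: N=181, proportions 0.066298, 0.082873, 0.049724, 0.022099, 0.022099, 0.01105, 0.066298, 0.049724, 0.082873, 0.033149, 0.508287, 0.005525, giving 1−D = 0.711944.
Difference = |0.847451 − 0.711944| = 0.135507, i.e. 0.1355 to 4 decimal places.

0.1355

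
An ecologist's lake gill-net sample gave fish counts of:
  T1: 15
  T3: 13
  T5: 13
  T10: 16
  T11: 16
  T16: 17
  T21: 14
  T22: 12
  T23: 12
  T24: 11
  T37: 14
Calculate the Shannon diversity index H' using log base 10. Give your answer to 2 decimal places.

Total N = 15+13+13+16+16+17+14+12+12+11+14 = 153, so the proportions are 0.098, 0.085, 0.085, 0.1046, 0.1046, 0.1111, 0.0915, 0.0784, 0.0784, 0.0719, 0.0915 (working shown to 4 dp, full precision carried).
Each pᵢ log₁₀ pᵢ term: 0.098×(-1.0086)=-0.0989, 0.085×(-1.0707)=-0.0910, 0.085×(-1.0707)=-0.0910, 0.1046×(-0.9806)=-0.1025, 0.1046×(-0.9806)=-0.1025, 0.1111×(-0.9542)=-0.1060, 0.0915×(-1.0386)=-0.0950, 0.0784×(-1.1055)=-0.0867, 0.0784×(-1.1055)=-0.0867, 0.0719×(-1.1433)=-0.0822, 0.0915×(-1.0386)=-0.0950.
Sum = -1.0376, so H' = 1.04.

1.04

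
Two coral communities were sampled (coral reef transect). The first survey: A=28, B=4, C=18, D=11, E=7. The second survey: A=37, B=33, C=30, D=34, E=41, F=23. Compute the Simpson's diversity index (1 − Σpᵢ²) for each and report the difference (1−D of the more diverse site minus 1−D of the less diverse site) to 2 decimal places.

The first survey: N=68, proportions 0.4118, 0.0588, 0.2647, 0.1618, 0.1029, giving 1−D = 0.7202 (working shown to 4 dp, full precision carried).
The second survey: N=198, proportions 0.1869, 0.1667, 0.1515, 0.1717, 0.2071, 0.1162, giving 1−D = 0.8285.
Difference = |0.7202 − 0.8285| = 0.1083, i.e. 0.11 to 2 decimal places.

0.11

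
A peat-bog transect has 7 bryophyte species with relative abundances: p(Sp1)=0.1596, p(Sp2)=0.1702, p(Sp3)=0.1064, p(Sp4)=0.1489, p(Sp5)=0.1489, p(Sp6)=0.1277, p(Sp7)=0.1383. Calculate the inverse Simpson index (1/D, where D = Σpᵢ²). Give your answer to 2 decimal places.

D = 0.1596² + 0.1702² + 0.1064² + 0.1489² + 0.1489² + 0.1277² + 0.1383² = 0.025472 + 0.028968 + 0.011321 + 0.022171 + 0.022171 + 0.016307 + 0.019127 = 0.145538 (working shown to 6 dp, full precision carried).
So 1/D = 6.8711, i.e. 6.87 to 2 decimal places.

6.87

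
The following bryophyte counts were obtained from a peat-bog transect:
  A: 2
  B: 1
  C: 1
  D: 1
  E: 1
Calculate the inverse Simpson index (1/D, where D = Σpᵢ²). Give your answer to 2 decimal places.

4.50

Total N = 2+1+1+1+1 = 6, so the proportions are 0.333333, 0.166667, 0.166667, 0.166667, 0.166667 (working shown to 6 dp, full precision carried).
D = 0.333333² + 0.166667² + 0.166667² + 0.166667² + 0.166667² = 0.111111 + 0.027778 + 0.027778 + 0.027778 + 0.027778 = 0.222222.
So 1/D = 4.5000, i.e. 4.50 to 2 decimal places.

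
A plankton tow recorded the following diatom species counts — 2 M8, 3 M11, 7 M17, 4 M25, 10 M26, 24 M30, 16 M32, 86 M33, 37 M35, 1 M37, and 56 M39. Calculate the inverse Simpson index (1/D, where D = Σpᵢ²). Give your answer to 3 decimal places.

4.687

Total N = 2+3+7+4+10+24+16+86+37+1+56 = 246, so the proportions are 0.0081301, 0.0121951, 0.0284553, 0.0162602, 0.0406504, 0.097561, 0.0650407, 0.3495935, 0.1504065, 0.004065, 0.2276423 (working shown to 7 dp, full precision carried).
D = 0.0081301² + 0.0121951² + 0.0284553² + 0.0162602² + 0.0406504² + 0.097561² + 0.0650407² + 0.3495935² + 0.1504065² + 0.004065² + 0.2276423² = 0.0000661 + 0.0001487 + 0.0008097 + 0.0002644 + 0.0016525 + 0.0095181 + 0.0042303 + 0.1222156 + 0.0226221 + 0.0000165 + 0.0518210 = 0.2133651.
So 1/D = 4.68680, i.e. 4.687 to 3 decimal places.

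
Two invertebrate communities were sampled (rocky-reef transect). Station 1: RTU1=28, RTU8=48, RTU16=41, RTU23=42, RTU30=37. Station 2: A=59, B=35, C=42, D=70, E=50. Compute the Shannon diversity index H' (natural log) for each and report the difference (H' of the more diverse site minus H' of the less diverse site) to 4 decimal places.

Station 1: N=196, proportions 0.142857, 0.244898, 0.209184, 0.214286, 0.188776, giving H' = 1.594635 (working shown to 6 dp, full precision carried).
Station 2: N=256, proportions 0.230469, 0.136719, 0.164062, 0.273438, 0.195312, giving H' = 1.580373.
Difference = |1.594635 − 1.580373| = 0.014262, i.e. 0.0143 to 4 decimal places.

0.0143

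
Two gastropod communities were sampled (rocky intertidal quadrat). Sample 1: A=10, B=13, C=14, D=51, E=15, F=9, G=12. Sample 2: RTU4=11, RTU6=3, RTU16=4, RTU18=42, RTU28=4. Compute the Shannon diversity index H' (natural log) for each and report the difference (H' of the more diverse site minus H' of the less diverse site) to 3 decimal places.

Sample 1: N=124, proportions 0.080645, 0.104839, 0.112903, 0.41129, 0.120968, 0.072581, 0.096774, giving H' = 1.723066 (working shown to 6 dp, full precision carried).
Sample 2: N=64, proportions 0.171875, 0.046875, 0.0625, 0.65625, 0.0625, giving H' = 1.069115.
Difference = |1.723066 − 1.069115| = 0.653951, i.e. 0.654 to 3 decimal places.

0.654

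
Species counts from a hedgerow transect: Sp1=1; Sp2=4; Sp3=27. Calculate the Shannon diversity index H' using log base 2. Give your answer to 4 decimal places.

0.7381

Total N = 1+4+27 = 32, so the proportions are 0.03125, 0.125, 0.84375 (working shown to 6 dp, full precision carried).
Each pᵢ log₂ pᵢ term: 0.03125×(-5.000000)=-0.156250, 0.125×(-3.000000)=-0.375000, 0.84375×(-0.245112)=-0.206814.
Sum = -0.738064, so H' = 0.7381.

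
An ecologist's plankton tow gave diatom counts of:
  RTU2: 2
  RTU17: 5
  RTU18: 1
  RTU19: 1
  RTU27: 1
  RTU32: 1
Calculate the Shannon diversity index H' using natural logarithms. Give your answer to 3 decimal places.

1.540

Total N = 2+5+1+1+1+1 = 11, so the proportions are 0.18182, 0.45455, 0.09091, 0.09091, 0.09091, 0.09091 (working shown to 5 dp, full precision carried).
Each pᵢ ln pᵢ term: 0.18182×(-1.70475)=-0.30995, 0.45455×(-0.78846)=-0.35839, 0.09091×(-2.39790)=-0.21799, 0.09091×(-2.39790)=-0.21799, 0.09091×(-2.39790)=-0.21799, 0.09091×(-2.39790)=-0.21799.
Sum = -1.54031, so H' = 1.540.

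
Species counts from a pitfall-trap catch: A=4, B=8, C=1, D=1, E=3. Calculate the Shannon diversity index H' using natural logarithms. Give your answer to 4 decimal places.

Total N = 4+8+1+1+3 = 17, so the proportions are 0.235294, 0.470588, 0.058824, 0.058824, 0.176471 (working shown to 6 dp, full precision carried).
Each pᵢ ln pᵢ term: 0.235294×(-1.446919)=-0.340452, 0.470588×(-0.753772)=-0.354716, 0.058824×(-2.833213)=-0.166660, 0.058824×(-2.833213)=-0.166660, 0.176471×(-1.734601)=-0.306106.
Sum = -1.334593, so H' = 1.3346.

1.3346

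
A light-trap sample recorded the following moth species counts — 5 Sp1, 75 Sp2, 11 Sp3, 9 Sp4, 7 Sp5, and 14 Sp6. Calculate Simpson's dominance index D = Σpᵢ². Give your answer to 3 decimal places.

0.416

Total N = 5+75+11+9+7+14 = 121, so the proportions are 0.04132, 0.61983, 0.09091, 0.07438, 0.05785, 0.1157 (working shown to 5 dp, full precision carried).
D = 0.04132² + 0.61983² + 0.09091² + 0.07438² + 0.05785² + 0.1157² = 0.00171 + 0.38420 + 0.00826 + 0.00553 + 0.00335 + 0.01339 = 0.41643.
To 3 decimal places, D = 0.416.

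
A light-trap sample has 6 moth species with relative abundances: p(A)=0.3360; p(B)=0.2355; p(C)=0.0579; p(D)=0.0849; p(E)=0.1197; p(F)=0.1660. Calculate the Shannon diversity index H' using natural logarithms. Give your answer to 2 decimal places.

1.63

Each pᵢ ln pᵢ term (working shown to 4 dp, full precision carried): 0.336×(-1.0906)=-0.3665, 0.2355×(-1.4460)=-0.3405, 0.0579×(-2.8490)=-0.1650, 0.0849×(-2.4663)=-0.2094, 0.1197×(-2.1228)=-0.2541, 0.166×(-1.7958)=-0.2981.
Sum = -1.6335, so H' = 1.63.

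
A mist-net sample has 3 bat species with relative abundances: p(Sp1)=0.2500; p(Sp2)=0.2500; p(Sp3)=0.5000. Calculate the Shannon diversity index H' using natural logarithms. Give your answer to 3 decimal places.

Each pᵢ ln pᵢ term (working shown to 5 dp, full precision carried): 0.25×(-1.38629)=-0.34657, 0.25×(-1.38629)=-0.34657, 0.5×(-0.69315)=-0.34657.
Sum = -1.03972, so H' = 1.040.

1.040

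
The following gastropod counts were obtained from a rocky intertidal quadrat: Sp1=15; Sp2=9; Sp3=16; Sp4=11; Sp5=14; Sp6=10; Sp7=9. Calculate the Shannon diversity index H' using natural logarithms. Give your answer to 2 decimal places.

1.92

Total N = 15+9+16+11+14+10+9 = 84, so the proportions are 0.1786, 0.1071, 0.1905, 0.131, 0.1667, 0.119, 0.1071 (working shown to 4 dp, full precision carried).
Each pᵢ ln pᵢ term: 0.1786×(-1.7228)=-0.3076, 0.1071×(-2.2336)=-0.2393, 0.1905×(-1.6582)=-0.3159, 0.131×(-2.0329)=-0.2662, 0.1667×(-1.7918)=-0.2986, 0.119×(-2.1282)=-0.2534, 0.1071×(-2.2336)=-0.2393.
Sum = -1.9203, so H' = 1.92.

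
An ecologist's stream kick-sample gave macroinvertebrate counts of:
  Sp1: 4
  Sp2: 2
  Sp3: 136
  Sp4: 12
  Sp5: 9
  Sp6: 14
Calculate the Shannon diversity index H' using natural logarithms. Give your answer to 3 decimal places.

0.873

Total N = 4+2+136+12+9+14 = 177, so the proportions are 0.0226, 0.0113, 0.76836, 0.0678, 0.05085, 0.0791 (working shown to 5 dp, full precision carried).
Each pᵢ ln pᵢ term: 0.0226×(-3.78986)=-0.08565, 0.0113×(-4.48300)=-0.05066, 0.76836×(-0.26349)=-0.20246, 0.0678×(-2.69124)=-0.18246, 0.05085×(-2.97893)=-0.15147, 0.0791×(-2.53709)=-0.20067.
Sum = -0.87336, so H' = 0.873.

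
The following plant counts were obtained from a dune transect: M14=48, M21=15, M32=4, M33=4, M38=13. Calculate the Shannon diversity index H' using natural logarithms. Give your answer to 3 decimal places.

Total N = 48+15+4+4+13 = 84, so the proportions are 0.57143, 0.17857, 0.04762, 0.04762, 0.15476 (working shown to 5 dp, full precision carried).
Each pᵢ ln pᵢ term: 0.57143×(-0.55962)=-0.31978, 0.17857×(-1.72277)=-0.30764, 0.04762×(-3.04452)=-0.14498, 0.04762×(-3.04452)=-0.14498, 0.15476×(-1.86587)=-0.28877.
Sum = -1.20614, so H' = 1.206.

1.206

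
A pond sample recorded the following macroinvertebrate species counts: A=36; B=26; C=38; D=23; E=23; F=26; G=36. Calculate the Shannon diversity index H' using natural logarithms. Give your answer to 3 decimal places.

Total N = 36+26+38+23+23+26+36 = 208, so the proportions are 0.17308, 0.125, 0.18269, 0.11058, 0.11058, 0.125, 0.17308 (working shown to 5 dp, full precision carried).
Each pᵢ ln pᵢ term: 0.17308×(-1.75402)=-0.30358, 0.125×(-2.07944)=-0.25993, 0.18269×(-1.69995)=-0.31057, 0.11058×(-2.20204)=-0.24350, 0.11058×(-2.20204)=-0.24350, 0.125×(-2.07944)=-0.25993, 0.17308×(-1.75402)=-0.30358.
Sum = -1.92458, so H' = 1.925.

1.925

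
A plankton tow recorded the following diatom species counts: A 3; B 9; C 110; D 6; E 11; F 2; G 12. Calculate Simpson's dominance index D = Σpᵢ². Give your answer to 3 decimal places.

0.534

Total N = 3+9+110+6+11+2+12 = 153, so the proportions are 0.01961, 0.05882, 0.71895, 0.03922, 0.0719, 0.01307, 0.07843 (working shown to 5 dp, full precision carried).
D = 0.01961² + 0.05882² + 0.71895² + 0.03922² + 0.0719² + 0.01307² + 0.07843² = 0.00038 + 0.00346 + 0.51690 + 0.00154 + 0.00517 + 0.00017 + 0.00615 = 0.53377.
To 3 decimal places, D = 0.534.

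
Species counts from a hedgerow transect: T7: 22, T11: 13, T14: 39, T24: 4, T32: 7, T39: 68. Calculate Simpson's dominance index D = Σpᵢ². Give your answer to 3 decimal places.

0.293

Total N = 22+13+39+4+7+68 = 153, so the proportions are 0.14379, 0.08497, 0.2549, 0.02614, 0.04575, 0.44444 (working shown to 5 dp, full precision carried).
D = 0.14379² + 0.08497² + 0.2549² + 0.02614² + 0.04575² + 0.44444² = 0.02068 + 0.00722 + 0.06498 + 0.00068 + 0.00209 + 0.19753 = 0.29318.
To 3 decimal places, D = 0.293.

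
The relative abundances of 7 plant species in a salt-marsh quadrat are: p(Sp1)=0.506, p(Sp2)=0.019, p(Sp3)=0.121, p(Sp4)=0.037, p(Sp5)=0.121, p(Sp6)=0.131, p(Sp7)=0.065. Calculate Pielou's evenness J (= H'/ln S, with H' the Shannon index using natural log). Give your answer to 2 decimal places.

0.77

H' = −Σ pᵢ ln pᵢ = −((-0.3447) + (-0.0753) + (-0.2555) + (-0.1220) + (-0.2555) + (-0.2663) + (-0.1777)) = 1.4970 (working shown to 4 dp, full precision carried).
With S = 7 species, ln S = 1.9459, so J = 1.4970/1.9459 = 0.7693, i.e. 0.77 to 2 decimal places.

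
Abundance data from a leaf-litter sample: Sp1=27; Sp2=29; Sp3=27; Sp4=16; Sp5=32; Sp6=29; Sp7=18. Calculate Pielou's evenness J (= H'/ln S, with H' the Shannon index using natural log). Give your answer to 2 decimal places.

0.99

Total N = 27+29+27+16+32+29+18 = 178, so the proportions are 0.1517, 0.1629, 0.1517, 0.0899, 0.1798, 0.1629, 0.1011 (working shown to 4 dp, full precision carried).
H' = −Σ pᵢ ln pᵢ = −((-0.2861) + (-0.2956) + (-0.2861) + (-0.2166) + (-0.3085) + (-0.2956) + (-0.2317)) = 1.9202.
With S = 7 species, ln S = 1.9459, so J = 1.9202/1.9459 = 0.9868, i.e. 0.99 to 2 decimal places.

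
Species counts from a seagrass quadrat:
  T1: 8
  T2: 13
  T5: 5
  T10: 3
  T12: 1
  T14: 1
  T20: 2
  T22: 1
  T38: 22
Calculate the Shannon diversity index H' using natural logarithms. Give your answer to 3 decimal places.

1.691

Total N = 8+13+5+3+1+1+2+1+22 = 56, so the proportions are 0.14286, 0.23214, 0.08929, 0.05357, 0.01786, 0.01786, 0.03571, 0.01786, 0.39286 (working shown to 5 dp, full precision carried).
Each pᵢ ln pᵢ term: 0.14286×(-1.94591)=-0.27799, 0.23214×(-1.46040)=-0.33902, 0.08929×(-2.41591)=-0.21571, 0.05357×(-2.92674)=-0.15679, 0.01786×(-4.02535)=-0.07188, 0.01786×(-4.02535)=-0.07188, 0.03571×(-3.33220)=-0.11901, 0.01786×(-4.02535)=-0.07188, 0.39286×(-0.93431)=-0.36705.
Sum = -1.69121, so H' = 1.691.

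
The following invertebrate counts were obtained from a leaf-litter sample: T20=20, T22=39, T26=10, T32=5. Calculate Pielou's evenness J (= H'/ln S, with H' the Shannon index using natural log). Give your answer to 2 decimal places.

0.83

Total N = 20+39+10+5 = 74, so the proportions are 0.2703, 0.527, 0.1351, 0.0676 (working shown to 4 dp, full precision carried).
H' = −Σ pᵢ ln pᵢ = −((-0.3536) + (-0.3376) + (-0.2705) + (-0.1821)) = 1.1437.
With S = 4 species, ln S = 1.3863, so J = 1.1437/1.3863 = 0.8250, i.e. 0.83 to 2 decimal places.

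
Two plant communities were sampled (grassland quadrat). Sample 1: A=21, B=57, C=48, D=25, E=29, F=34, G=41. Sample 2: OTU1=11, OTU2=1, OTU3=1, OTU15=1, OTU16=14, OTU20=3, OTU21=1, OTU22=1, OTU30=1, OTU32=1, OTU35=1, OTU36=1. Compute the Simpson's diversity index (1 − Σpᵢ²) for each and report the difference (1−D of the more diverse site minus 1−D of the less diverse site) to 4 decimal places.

Sample 1: N=255, proportions 0.0823529, 0.2235294, 0.1882353, 0.0980392, 0.1137255, 0.1333333, 0.1607843, giving 1−D = 0.8416455 (working shown to 7 dp, full precision carried).
Sample 2: N=37, proportions 0.2972973, 0.027027, 0.027027, 0.027027, 0.3783784, 0.0810811, 0.027027, 0.027027, 0.027027, 0.027027, 0.027027, 0.027027, giving 1−D = 0.7552958.
Difference = |0.8416455 − 0.7552958| = 0.0863497, i.e. 0.0863 to 4 decimal places.

0.0863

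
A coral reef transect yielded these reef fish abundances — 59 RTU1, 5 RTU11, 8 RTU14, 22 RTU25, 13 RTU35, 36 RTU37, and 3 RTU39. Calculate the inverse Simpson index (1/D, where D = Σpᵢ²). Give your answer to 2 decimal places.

3.86

Total N = 59+5+8+22+13+36+3 = 146, so the proportions are 0.40411, 0.034247, 0.054795, 0.150685, 0.089041, 0.246575, 0.020548 (working shown to 6 dp, full precision carried).
D = 0.40411² + 0.034247² + 0.054795² + 0.150685² + 0.089041² + 0.246575² + 0.020548² = 0.163305 + 0.001173 + 0.003002 + 0.022706 + 0.007928 + 0.060799 + 0.000422 = 0.259336.
So 1/D = 3.8560, i.e. 3.86 to 2 decimal places.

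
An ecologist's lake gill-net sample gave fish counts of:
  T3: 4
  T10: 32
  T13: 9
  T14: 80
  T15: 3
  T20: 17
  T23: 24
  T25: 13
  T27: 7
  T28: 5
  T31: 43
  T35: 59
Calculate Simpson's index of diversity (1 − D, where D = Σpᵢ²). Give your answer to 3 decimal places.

0.841

Total N = 4+32+9+80+3+17+24+13+7+5+43+59 = 296, so the proportions are 0.01351, 0.10811, 0.03041, 0.27027, 0.01014, 0.05743, 0.08108, 0.04392, 0.02365, 0.01689, 0.14527, 0.19932 (working shown to 5 dp, full precision carried).
D = 0.01351² + 0.10811² + 0.03041² + 0.27027² + 0.01014² + 0.05743² + 0.08108² + 0.04392² + 0.02365² + 0.01689² + 0.14527² + 0.19932² = 0.00018 + 0.01169 + 0.00092 + 0.07305 + 0.00010 + 0.00330 + 0.00657 + 0.00193 + 0.00056 + 0.00029 + 0.02110 + 0.03973 = 0.15942.
So 1 − D = 0.84058, i.e. 0.841 to 3 decimal places.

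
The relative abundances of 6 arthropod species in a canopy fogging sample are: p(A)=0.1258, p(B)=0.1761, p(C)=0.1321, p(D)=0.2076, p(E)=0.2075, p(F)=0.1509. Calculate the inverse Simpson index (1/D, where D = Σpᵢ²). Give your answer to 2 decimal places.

5.77

D = 0.1258² + 0.1761² + 0.1321² + 0.2076² + 0.2075² + 0.1509² = 0.015826 + 0.031011 + 0.017450 + 0.043098 + 0.043056 + 0.022771 = 0.173212 (working shown to 6 dp, full precision carried).
So 1/D = 5.7733, i.e. 5.77 to 2 decimal places.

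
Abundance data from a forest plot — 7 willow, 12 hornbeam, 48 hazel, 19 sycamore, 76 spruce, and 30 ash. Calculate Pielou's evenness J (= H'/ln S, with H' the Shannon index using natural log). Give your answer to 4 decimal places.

0.8519

Total N = 7+12+48+19+76+30 = 192, so the proportions are 0.036458, 0.0625, 0.25, 0.098958, 0.395833, 0.15625 (working shown to 6 dp, full precision carried).
H' = −Σ pᵢ ln pᵢ = −((-0.120735) + (-0.173287) + (-0.346574) + (-0.228896) + (-0.366843) + (-0.290047)) = 1.526381.
With S = 6 species, ln S = 1.791759, so J = 1.526381/1.791759 = 0.851890, i.e. 0.8519 to 4 decimal places.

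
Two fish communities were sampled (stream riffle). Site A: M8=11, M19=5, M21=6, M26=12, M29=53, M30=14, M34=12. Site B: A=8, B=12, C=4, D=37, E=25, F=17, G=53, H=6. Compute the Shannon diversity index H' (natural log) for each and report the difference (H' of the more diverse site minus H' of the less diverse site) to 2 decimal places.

Site A: N=113, proportions 0.09735, 0.04425, 0.0531, 0.10619, 0.46903, 0.12389, 0.10619, giving H' = 1.61071 (working shown to 5 dp, full precision carried).
Site B: N=162, proportions 0.04938, 0.07407, 0.02469, 0.2284, 0.15432, 0.10494, 0.32716, 0.03704, giving H' = 1.78256.
Difference = |1.61071 − 1.78256| = 0.17185, i.e. 0.17 to 2 decimal places.

0.17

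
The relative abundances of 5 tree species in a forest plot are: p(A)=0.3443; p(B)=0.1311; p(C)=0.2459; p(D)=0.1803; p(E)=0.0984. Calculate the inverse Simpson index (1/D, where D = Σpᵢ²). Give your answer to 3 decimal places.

4.195

D = 0.3443² + 0.1311² + 0.2459² + 0.1803² + 0.0984² = 0.1185425 + 0.0171872 + 0.0604668 + 0.0325081 + 0.0096826 = 0.2383872 (working shown to 7 dp, full precision carried).
So 1/D = 4.19486, i.e. 4.195 to 3 decimal places.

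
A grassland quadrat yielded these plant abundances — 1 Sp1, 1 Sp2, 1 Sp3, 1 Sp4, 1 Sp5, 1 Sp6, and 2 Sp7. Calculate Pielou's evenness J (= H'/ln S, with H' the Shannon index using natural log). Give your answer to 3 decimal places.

0.980

Total N = 1+1+1+1+1+1+2 = 8, so the proportions are 0.125, 0.125, 0.125, 0.125, 0.125, 0.125, 0.25 (working shown to 5 dp, full precision carried).
H' = −Σ pᵢ ln pᵢ = −((-0.25993) + (-0.25993) + (-0.25993) + (-0.25993) + (-0.25993) + (-0.25993) + (-0.34657)) = 1.90615.
With S = 7 species, ln S = 1.94591, so J = 1.90615/1.94591 = 0.97957, i.e. 0.980 to 3 decimal places.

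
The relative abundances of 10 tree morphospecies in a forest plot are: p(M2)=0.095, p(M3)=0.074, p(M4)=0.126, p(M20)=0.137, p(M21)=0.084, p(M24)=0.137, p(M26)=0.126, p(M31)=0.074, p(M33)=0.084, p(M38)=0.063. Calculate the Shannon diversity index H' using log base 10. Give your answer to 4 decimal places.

0.9841

Each pᵢ log₁₀ pᵢ term (working shown to 6 dp, full precision carried): 0.095×(-1.022276)=-0.097116, 0.074×(-1.130768)=-0.083677, 0.126×(-0.899629)=-0.113353, 0.137×(-0.863279)=-0.118269, 0.084×(-1.075721)=-0.090361, 0.137×(-0.863279)=-0.118269, 0.126×(-0.899629)=-0.113353, 0.074×(-1.130768)=-0.083677, 0.084×(-1.075721)=-0.090361, 0.063×(-1.200659)=-0.075642.
Sum = -0.984078, so H' = 0.9841.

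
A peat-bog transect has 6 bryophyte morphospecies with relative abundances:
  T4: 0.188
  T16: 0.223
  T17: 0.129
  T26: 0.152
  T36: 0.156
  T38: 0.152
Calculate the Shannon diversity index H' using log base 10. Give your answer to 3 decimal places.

0.771

Each pᵢ log₁₀ pᵢ term (working shown to 5 dp, full precision carried): 0.188×(-0.72584)=-0.13646, 0.223×(-0.65170)=-0.14533, 0.129×(-0.88941)=-0.11473, 0.152×(-0.81816)=-0.12436, 0.156×(-0.80688)=-0.12587, 0.152×(-0.81816)=-0.12436.
Sum = -0.77111, so H' = 0.771.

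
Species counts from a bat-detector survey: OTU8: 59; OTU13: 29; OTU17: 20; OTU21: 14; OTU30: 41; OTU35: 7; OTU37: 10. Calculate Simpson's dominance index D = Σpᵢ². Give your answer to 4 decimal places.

Total N = 59+29+20+14+41+7+10 = 180, so the proportions are 0.327778, 0.161111, 0.111111, 0.077778, 0.227778, 0.038889, 0.055556 (working shown to 6 dp, full precision carried).
D = 0.327778² + 0.161111² + 0.111111² + 0.077778² + 0.227778² + 0.038889² + 0.055556² = 0.107438 + 0.025957 + 0.012346 + 0.006049 + 0.051883 + 0.001512 + 0.003086 = 0.208272.
To 4 decimal places, D = 0.2083.

0.2083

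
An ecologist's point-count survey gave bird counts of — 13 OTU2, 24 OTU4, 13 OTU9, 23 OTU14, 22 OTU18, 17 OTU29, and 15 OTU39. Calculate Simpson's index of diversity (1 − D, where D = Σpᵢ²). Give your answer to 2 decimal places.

0.85

Total N = 13+24+13+23+22+17+15 = 127, so the proportions are 0.1024, 0.189, 0.1024, 0.1811, 0.1732, 0.1339, 0.1181 (working shown to 4 dp, full precision carried).
D = 0.1024² + 0.189² + 0.1024² + 0.1811² + 0.1732² + 0.1339² + 0.1181² = 0.0105 + 0.0357 + 0.0105 + 0.0328 + 0.0300 + 0.0179 + 0.0140 = 0.1513.
So 1 − D = 0.8487, i.e. 0.85 to 2 decimal places.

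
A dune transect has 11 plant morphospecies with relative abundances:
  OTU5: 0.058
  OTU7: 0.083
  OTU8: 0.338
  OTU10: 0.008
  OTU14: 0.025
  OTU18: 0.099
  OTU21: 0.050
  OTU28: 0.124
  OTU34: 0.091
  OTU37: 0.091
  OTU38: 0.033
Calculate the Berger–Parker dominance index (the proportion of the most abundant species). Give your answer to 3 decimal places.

The largest proportion is 0.338, i.e. d = 0.338 to 3 decimal places.

0.338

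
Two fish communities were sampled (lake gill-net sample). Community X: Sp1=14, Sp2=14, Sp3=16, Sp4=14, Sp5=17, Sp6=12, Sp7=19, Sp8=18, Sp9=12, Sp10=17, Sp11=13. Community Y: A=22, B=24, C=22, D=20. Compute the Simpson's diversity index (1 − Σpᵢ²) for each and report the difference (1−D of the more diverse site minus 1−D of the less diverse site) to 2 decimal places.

Community X: N=166, proportions 0.0843, 0.0843, 0.0964, 0.0843, 0.1024, 0.0723, 0.1145, 0.1084, 0.0723, 0.1024, 0.0783, giving 1−D = 0.9070 (working shown to 4 dp, full precision carried).
Community Y: N=88, proportions 0.25, 0.2727, 0.25, 0.2273, giving 1−D = 0.7490.
Difference = |0.9070 − 0.7490| = 0.1580, i.e. 0.16 to 2 decimal places.

0.16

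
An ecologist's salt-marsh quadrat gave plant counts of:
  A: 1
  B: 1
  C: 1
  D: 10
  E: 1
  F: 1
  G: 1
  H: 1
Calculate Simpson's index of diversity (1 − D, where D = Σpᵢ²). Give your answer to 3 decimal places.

Total N = 1+1+1+10+1+1+1+1 = 17, so the proportions are 0.05882, 0.05882, 0.05882, 0.58824, 0.05882, 0.05882, 0.05882, 0.05882 (working shown to 5 dp, full precision carried).
D = 0.05882² + 0.05882² + 0.05882² + 0.58824² + 0.05882² + 0.05882² + 0.05882² + 0.05882² = 0.00346 + 0.00346 + 0.00346 + 0.34602 + 0.00346 + 0.00346 + 0.00346 + 0.00346 = 0.37024.
So 1 − D = 0.62976, i.e. 0.630 to 3 decimal places.

0.630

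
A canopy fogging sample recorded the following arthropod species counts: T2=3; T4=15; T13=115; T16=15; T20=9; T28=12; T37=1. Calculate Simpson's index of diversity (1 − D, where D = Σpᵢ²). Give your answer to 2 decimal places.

0.52

Total N = 3+15+115+15+9+12+1 = 170, so the proportions are 0.0176, 0.0882, 0.6765, 0.0882, 0.0529, 0.0706, 0.0059 (working shown to 4 dp, full precision carried).
D = 0.0176² + 0.0882² + 0.6765² + 0.0882² + 0.0529² + 0.0706² + 0.0059² = 0.0003 + 0.0078 + 0.4576 + 0.0078 + 0.0028 + 0.0050 + 0.0000 = 0.4813.
So 1 − D = 0.5187, i.e. 0.52 to 2 decimal places.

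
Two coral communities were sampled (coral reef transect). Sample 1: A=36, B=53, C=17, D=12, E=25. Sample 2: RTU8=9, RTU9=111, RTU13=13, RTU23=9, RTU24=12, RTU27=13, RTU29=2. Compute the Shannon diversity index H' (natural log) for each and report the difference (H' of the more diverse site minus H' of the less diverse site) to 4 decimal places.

Sample 1: N=143, proportions 0.251748, 0.370629, 0.118881, 0.083916, 0.174825, giving H' = 1.481113 (working shown to 6 dp, full precision carried).
Sample 2: N=169, proportions 0.053254, 0.656805, 0.076923, 0.053254, 0.071006, 0.076923, 0.011834, giving H' = 1.223379.
Difference = |1.481113 − 1.223379| = 0.257734, i.e. 0.2577 to 4 decimal places.

0.2577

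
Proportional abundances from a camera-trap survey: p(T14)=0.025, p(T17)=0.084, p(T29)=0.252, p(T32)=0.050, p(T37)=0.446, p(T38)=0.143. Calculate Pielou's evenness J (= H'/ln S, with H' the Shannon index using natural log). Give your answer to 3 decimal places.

H' = −Σ pᵢ ln pᵢ = −((-0.09222) + (-0.20806) + (-0.34734) + (-0.14979) + (-0.36012) + (-0.27812)) = 1.43565 (working shown to 5 dp, full precision carried).
With S = 6 species, ln S = 1.79176, so J = 1.43565/1.79176 = 0.80125, i.e. 0.801 to 3 decimal places.

0.801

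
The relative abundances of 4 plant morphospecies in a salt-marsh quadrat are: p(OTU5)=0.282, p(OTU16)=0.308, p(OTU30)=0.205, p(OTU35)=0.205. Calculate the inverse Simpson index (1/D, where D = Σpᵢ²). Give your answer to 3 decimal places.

D = 0.282² + 0.308² + 0.205² + 0.205² = 0.0795240 + 0.0948640 + 0.0420250 + 0.0420250 = 0.2584380 (working shown to 7 dp, full precision carried).
So 1/D = 3.86940, i.e. 3.869 to 3 decimal places.

3.869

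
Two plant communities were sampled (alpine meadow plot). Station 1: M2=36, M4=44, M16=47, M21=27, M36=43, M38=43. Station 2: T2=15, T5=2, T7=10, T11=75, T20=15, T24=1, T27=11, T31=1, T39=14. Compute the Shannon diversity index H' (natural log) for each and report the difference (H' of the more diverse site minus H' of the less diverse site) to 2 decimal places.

0.23

Station 1: N=240, proportions 0.15, 0.1833, 0.1958, 0.1125, 0.1792, 0.1792, giving H' = 1.7768 (working shown to 4 dp, full precision carried).
Station 2: N=144, proportions 0.1042, 0.0139, 0.0694, 0.5208, 0.1042, 0.0069, 0.0764, 0.0069, 0.0972, giving H' = 1.5477.
Difference = |1.7768 − 1.5477| = 0.2291, i.e. 0.23 to 2 decimal places.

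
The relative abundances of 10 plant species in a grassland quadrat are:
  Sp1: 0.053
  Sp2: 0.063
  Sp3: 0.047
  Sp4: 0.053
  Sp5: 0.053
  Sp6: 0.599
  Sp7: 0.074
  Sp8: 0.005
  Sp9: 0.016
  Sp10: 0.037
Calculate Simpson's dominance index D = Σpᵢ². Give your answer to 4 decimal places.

D = 0.053² + 0.063² + 0.047² + 0.053² + 0.053² + 0.599² + 0.074² + 0.005² + 0.016² + 0.037² = 0.002809 + 0.003969 + 0.002209 + 0.002809 + 0.002809 + 0.358801 + 0.005476 + 0.000025 + 0.000256 + 0.001369 = 0.380532 (working shown to 6 dp, full precision carried).
To 4 decimal places, D = 0.3805.

0.3805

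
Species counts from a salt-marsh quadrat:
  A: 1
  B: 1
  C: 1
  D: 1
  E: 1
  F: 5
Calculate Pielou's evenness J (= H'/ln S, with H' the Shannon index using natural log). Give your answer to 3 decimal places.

0.836

Total N = 1+1+1+1+1+5 = 10, so the proportions are 0.1, 0.1, 0.1, 0.1, 0.1, 0.5 (working shown to 5 dp, full precision carried).
H' = −Σ pᵢ ln pᵢ = −((-0.23026) + (-0.23026) + (-0.23026) + (-0.23026) + (-0.23026) + (-0.34657)) = 1.49787.
With S = 6 species, ln S = 1.79176, so J = 1.49787/1.79176 = 0.83598, i.e. 0.836 to 3 decimal places.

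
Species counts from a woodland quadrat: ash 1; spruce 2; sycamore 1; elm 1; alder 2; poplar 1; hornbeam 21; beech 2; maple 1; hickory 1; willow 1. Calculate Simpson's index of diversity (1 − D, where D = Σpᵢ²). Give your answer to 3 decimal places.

Total N = 1+2+1+1+2+1+21+2+1+1+1 = 34, so the proportions are 0.02941, 0.05882, 0.02941, 0.02941, 0.05882, 0.02941, 0.61765, 0.05882, 0.02941, 0.02941, 0.02941 (working shown to 5 dp, full precision carried).
D = 0.02941² + 0.05882² + 0.02941² + 0.02941² + 0.05882² + 0.02941² + 0.61765² + 0.05882² + 0.02941² + 0.02941² + 0.02941² = 0.00087 + 0.00346 + 0.00087 + 0.00087 + 0.00346 + 0.00087 + 0.38149 + 0.00346 + 0.00087 + 0.00087 + 0.00087 = 0.39792.
So 1 − D = 0.60208, i.e. 0.602 to 3 decimal places.

0.602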